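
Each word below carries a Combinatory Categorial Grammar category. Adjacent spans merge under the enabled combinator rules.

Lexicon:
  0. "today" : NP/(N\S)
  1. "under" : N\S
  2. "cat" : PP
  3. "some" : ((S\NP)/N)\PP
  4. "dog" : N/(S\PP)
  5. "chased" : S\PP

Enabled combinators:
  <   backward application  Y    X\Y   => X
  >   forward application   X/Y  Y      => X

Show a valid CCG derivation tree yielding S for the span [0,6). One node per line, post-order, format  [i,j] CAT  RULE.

[0,1] NP/(N\S)  lex  "today"
[1,2] N\S  lex  "under"
[0,2] NP  >  k=1
[2,3] PP  lex  "cat"
[3,4] ((S\NP)/N)\PP  lex  "some"
[2,4] (S\NP)/N  <  k=3
[4,5] N/(S\PP)  lex  "dog"
[5,6] S\PP  lex  "chased"
[4,6] N  >  k=5
[2,6] S\NP  >  k=4
[0,6] S  <  k=2

[0,6] S   <
  [0,2] NP   >
    [0,1] "today" : NP/(N\S)
    [1,2] "under" : N\S
  [2,6] S\NP   >
    [2,4] (S\NP)/N   <
      [2,3] "cat" : PP
      [3,4] "some" : ((S\NP)/N)\PP
    [4,6] N   >
      [4,5] "dog" : N/(S\PP)
      [5,6] "chased" : S\PP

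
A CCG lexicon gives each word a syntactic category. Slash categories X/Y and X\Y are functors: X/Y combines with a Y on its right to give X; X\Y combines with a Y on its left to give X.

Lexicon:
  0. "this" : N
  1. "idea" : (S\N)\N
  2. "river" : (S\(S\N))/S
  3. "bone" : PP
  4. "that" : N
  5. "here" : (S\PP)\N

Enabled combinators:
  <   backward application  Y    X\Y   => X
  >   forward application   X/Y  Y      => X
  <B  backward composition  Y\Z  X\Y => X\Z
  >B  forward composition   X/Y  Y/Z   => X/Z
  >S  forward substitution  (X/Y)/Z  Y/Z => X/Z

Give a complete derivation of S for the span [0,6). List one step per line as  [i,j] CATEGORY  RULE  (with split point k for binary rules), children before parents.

[0,1] N  lex  "this"
[1,2] (S\N)\N  lex  "idea"
[0,2] S\N  <  k=1
[2,3] (S\(S\N))/S  lex  "river"
[3,4] PP  lex  "bone"
[4,5] N  lex  "that"
[5,6] (S\PP)\N  lex  "here"
[4,6] S\PP  <  k=5
[3,6] S  <  k=4
[2,6] S\(S\N)  >  k=3
[0,6] S  <  k=2

[0,6] S   <
  [0,2] S\N   <
    [0,1] "this" : N
    [1,2] "idea" : (S\N)\N
  [2,6] S\(S\N)   >
    [2,3] "river" : (S\(S\N))/S
    [3,6] S   <
      [3,4] "bone" : PP
      [4,6] S\PP   <
        [4,5] "that" : N
        [5,6] "here" : (S\PP)\N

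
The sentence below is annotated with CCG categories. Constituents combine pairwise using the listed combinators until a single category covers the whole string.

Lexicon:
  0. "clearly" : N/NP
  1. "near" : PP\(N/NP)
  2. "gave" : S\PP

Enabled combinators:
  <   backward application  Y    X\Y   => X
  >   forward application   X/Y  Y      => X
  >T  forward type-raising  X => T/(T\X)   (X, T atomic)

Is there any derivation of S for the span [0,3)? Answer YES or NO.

YES

[0,3] S   <
  [0,2] PP   <
    [0,1] "clearly" : N/NP
    [1,2] "near" : PP\(N/NP)
  [2,3] "gave" : S\PP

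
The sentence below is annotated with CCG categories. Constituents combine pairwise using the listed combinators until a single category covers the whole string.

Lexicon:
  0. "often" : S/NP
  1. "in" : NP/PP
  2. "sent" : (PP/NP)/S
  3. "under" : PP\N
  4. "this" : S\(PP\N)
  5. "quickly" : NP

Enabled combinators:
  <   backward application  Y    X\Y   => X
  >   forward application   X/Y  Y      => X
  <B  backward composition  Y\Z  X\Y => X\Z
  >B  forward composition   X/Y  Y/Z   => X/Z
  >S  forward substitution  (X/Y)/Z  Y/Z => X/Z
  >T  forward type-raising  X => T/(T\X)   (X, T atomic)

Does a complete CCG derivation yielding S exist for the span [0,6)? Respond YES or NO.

YES

[0,6] S   >
  [0,2] S/PP   >B
    [0,1] "often" : S/NP
    [1,2] "in" : NP/PP
  [2,6] PP   >
    [2,5] PP/NP   >
      [2,3] "sent" : (PP/NP)/S
      [3,5] S   <
        [3,4] "under" : PP\N
        [4,5] "this" : S\(PP\N)
    [5,6] "quickly" : NP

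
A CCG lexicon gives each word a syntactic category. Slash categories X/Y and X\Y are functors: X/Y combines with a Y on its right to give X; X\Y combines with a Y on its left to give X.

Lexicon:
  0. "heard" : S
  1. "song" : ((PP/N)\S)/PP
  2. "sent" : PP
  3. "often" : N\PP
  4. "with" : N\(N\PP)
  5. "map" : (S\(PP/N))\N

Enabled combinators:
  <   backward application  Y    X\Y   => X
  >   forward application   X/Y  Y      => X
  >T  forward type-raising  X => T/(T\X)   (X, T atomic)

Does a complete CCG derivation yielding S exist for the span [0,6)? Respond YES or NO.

[0,6] S   <
  [0,3] PP/N   <
    [0,1] "heard" : S
    [1,3] (PP/N)\S   >
      [1,2] "song" : ((PP/N)\S)/PP
      [2,3] "sent" : PP
  [3,6] S\(PP/N)   <
    [3,5] N   <
      [3,4] "often" : N\PP
      [4,5] "with" : N\(N\PP)
    [5,6] "map" : (S\(PP/N))\N

YES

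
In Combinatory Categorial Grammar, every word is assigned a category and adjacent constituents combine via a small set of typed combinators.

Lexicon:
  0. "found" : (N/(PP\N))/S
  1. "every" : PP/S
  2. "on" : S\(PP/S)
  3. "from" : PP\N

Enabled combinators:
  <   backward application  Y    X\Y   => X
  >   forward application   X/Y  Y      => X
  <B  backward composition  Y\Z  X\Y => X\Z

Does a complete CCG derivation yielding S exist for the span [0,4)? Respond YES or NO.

(N/(PP\N))/S PP/S S\(PP/S) PP\N
CKY chart[0,4] = {N}; S ∉ chart

NO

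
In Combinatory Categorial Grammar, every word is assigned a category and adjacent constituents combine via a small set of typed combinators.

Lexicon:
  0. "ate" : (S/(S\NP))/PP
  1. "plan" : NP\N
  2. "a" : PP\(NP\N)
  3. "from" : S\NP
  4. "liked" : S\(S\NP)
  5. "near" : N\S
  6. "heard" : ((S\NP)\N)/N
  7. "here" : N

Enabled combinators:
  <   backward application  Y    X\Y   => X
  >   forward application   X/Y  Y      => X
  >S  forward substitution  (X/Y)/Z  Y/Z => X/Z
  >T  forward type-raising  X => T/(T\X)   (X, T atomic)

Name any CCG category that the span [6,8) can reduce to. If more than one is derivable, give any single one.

[0,8] S   >
  [0,3] S/(S\NP)   >
    [0,1] "ate" : (S/(S\NP))/PP
    [1,3] PP   <
      [1,2] "plan" : NP\N
      [2,3] "a" : PP\(NP\N)
  [3,8] S\NP   <
    [3,6] N   <
      [3,5] S   <
        [3,4] "from" : S\NP
        [4,5] "liked" : S\(S\NP)
      [5,6] "near" : N\S
    [6,8] (S\NP)\N   >
      [6,7] "heard" : ((S\NP)\N)/N
      [7,8] "here" : N

(S\NP)\N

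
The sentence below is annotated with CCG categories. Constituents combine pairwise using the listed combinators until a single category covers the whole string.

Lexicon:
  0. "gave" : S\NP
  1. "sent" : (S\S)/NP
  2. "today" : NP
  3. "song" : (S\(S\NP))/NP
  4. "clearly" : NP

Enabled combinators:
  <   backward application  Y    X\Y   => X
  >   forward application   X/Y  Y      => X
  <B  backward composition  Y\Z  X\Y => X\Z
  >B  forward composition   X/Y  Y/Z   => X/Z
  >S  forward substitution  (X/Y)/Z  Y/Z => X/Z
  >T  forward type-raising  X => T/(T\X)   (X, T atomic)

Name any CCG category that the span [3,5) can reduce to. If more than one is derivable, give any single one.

S\(S\NP)

[0,5] S   <
  [0,3] S\NP   <B
    [0,1] "gave" : S\NP
    [1,3] S\S   >
      [1,2] "sent" : (S\S)/NP
      [2,3] "today" : NP
  [3,5] S\(S\NP)   >
    [3,4] "song" : (S\(S\NP))/NP
    [4,5] "clearly" : NP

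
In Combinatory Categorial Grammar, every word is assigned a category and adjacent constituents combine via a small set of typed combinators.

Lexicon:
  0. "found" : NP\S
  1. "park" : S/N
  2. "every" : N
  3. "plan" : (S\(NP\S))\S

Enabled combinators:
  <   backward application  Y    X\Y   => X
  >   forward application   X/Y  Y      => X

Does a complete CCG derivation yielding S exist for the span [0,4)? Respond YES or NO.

[0,4] S   <
  [0,1] "found" : NP\S
  [1,4] S\(NP\S)   <
    [1,3] S   >
      [1,2] "park" : S/N
      [2,3] "every" : N
    [3,4] "plan" : (S\(NP\S))\S

YES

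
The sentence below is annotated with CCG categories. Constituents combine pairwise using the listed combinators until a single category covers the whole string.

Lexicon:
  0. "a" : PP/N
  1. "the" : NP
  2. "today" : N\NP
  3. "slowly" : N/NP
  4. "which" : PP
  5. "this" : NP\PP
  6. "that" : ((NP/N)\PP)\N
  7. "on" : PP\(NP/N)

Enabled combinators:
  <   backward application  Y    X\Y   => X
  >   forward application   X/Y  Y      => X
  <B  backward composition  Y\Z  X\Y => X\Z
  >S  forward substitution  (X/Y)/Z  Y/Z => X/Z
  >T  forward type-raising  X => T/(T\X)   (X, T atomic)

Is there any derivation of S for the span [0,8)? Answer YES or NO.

PP/N NP N\NP N/NP PP NP\PP ((NP/N)\PP)\N PP\(NP/N)
CKY chart[0,8] = {N/(N\PP), NP/(NP\PP), PP, PP/(PP\PP), S/(S\PP)}; S ∉ chart

NO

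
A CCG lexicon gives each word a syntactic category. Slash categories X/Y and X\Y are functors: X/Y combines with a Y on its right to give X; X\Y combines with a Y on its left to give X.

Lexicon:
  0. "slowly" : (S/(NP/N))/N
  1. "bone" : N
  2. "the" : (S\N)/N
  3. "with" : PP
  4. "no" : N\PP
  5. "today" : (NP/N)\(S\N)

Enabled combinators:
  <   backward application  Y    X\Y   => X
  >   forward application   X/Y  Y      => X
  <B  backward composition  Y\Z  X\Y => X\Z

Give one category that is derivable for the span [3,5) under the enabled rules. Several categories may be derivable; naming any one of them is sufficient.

N

[0,6] S   >
  [0,2] S/(NP/N)   >
    [0,1] "slowly" : (S/(NP/N))/N
    [1,2] "bone" : N
  [2,6] NP/N   <
    [2,5] S\N   >
      [2,3] "the" : (S\N)/N
      [3,5] N   <
        [3,4] "with" : PP
        [4,5] "no" : N\PP
    [5,6] "today" : (NP/N)\(S\N)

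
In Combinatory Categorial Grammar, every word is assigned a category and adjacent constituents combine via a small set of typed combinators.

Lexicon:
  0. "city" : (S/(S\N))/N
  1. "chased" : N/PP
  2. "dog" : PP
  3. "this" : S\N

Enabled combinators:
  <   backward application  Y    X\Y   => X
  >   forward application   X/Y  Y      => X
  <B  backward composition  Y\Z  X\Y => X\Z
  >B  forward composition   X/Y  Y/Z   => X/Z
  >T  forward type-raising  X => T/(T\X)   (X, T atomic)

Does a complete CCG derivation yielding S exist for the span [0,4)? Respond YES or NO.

[0,4] S   >
  [0,3] S/(S\N)   >
    [0,1] "city" : (S/(S\N))/N
    [1,3] N   >
      [1,2] "chased" : N/PP
      [2,3] "dog" : PP
  [3,4] "this" : S\N

YES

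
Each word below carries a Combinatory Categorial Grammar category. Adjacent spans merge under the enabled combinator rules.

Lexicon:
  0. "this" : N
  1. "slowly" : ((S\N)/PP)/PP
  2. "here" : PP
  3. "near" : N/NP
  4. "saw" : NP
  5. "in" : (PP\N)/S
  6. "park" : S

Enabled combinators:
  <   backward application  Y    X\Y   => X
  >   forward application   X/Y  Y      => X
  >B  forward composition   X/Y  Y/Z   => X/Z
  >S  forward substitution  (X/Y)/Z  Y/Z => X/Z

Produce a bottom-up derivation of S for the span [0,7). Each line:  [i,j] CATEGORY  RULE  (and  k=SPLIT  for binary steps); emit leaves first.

[0,7] S   <
  [0,1] "this" : N
  [1,7] S\N   >
    [1,3] (S\N)/PP   >
      [1,2] "slowly" : ((S\N)/PP)/PP
      [2,3] "here" : PP
    [3,7] PP   <
      [3,5] N   >
        [3,4] "near" : N/NP
        [4,5] "saw" : NP
      [5,7] PP\N   >
        [5,6] "in" : (PP\N)/S
        [6,7] "park" : S

[0,1] N  lex  "this"
[1,2] ((S\N)/PP)/PP  lex  "slowly"
[2,3] PP  lex  "here"
[1,3] (S\N)/PP  >  k=2
[3,4] N/NP  lex  "near"
[4,5] NP  lex  "saw"
[3,5] N  >  k=4
[5,6] (PP\N)/S  lex  "in"
[6,7] S  lex  "park"
[5,7] PP\N  >  k=6
[3,7] PP  <  k=5
[1,7] S\N  >  k=3
[0,7] S  <  k=1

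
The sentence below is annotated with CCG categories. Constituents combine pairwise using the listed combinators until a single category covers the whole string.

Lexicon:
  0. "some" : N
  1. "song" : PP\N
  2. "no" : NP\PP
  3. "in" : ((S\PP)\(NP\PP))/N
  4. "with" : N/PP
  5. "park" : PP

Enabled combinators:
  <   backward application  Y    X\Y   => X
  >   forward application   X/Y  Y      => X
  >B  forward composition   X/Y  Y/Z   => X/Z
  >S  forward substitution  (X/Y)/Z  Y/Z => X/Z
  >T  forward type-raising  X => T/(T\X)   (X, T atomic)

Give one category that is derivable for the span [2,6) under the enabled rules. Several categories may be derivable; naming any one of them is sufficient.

S\PP

[0,6] S   <
  [0,2] PP   >
    [0,1] PP/(PP\N)   >T
      [0,1] "some" : N
    [1,2] "song" : PP\N
  [2,6] S\PP   <
    [2,3] "no" : NP\PP
    [3,6] (S\PP)\(NP\PP)   >
      [3,4] "in" : ((S\PP)\(NP\PP))/N
      [4,6] N   >
        [4,5] "with" : N/PP
        [5,6] "park" : PP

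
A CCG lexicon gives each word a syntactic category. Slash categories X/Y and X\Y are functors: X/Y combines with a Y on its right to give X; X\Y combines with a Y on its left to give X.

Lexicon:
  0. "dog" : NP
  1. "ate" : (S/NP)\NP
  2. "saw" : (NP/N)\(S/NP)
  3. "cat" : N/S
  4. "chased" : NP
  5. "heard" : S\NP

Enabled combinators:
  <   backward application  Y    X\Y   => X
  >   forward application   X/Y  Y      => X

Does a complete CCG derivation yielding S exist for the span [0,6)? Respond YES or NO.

NO

NP (S/NP)\NP (NP/N)\(S/NP) N/S NP S\NP
CKY chart[0,6] = {NP}; S ∉ chart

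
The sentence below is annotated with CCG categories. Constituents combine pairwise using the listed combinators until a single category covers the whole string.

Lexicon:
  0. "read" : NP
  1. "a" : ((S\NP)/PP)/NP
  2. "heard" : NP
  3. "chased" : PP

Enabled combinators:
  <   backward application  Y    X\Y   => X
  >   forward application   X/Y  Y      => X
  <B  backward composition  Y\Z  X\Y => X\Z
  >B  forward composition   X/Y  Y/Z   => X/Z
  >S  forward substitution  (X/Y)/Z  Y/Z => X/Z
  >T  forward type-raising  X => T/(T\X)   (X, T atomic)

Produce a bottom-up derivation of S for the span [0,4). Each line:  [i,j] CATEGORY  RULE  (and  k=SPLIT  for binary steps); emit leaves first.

[0,1] NP  lex  "read"
[1,2] ((S\NP)/PP)/NP  lex  "a"
[2,3] NP  lex  "heard"
[1,3] (S\NP)/PP  >  k=2
[3,4] PP  lex  "chased"
[1,4] S\NP  >  k=3
[0,4] S  <  k=1

[0,4] S   <
  [0,1] "read" : NP
  [1,4] S\NP   >
    [1,3] (S\NP)/PP   >
      [1,2] "a" : ((S\NP)/PP)/NP
      [2,3] "heard" : NP
    [3,4] "chased" : PP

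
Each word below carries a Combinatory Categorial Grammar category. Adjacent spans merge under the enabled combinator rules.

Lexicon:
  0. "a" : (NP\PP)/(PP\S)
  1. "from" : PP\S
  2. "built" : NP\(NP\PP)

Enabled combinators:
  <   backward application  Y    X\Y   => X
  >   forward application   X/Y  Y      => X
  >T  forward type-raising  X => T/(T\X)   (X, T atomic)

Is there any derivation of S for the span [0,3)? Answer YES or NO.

(NP\PP)/(PP\S) PP\S NP\(NP\PP)
CKY chart[0,3] = {N/(N\NP), NP, NP/(NP\NP), PP/(PP\NP), S/(S\NP)}; S ∉ chart

NO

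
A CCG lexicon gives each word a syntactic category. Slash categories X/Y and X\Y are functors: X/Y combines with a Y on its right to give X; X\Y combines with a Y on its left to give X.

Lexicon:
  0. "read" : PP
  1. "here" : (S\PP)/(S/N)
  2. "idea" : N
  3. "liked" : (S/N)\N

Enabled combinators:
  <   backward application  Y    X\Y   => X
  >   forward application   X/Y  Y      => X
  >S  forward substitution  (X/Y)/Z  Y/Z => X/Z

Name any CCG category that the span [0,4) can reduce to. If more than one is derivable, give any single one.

[0,4] S   <
  [0,1] "read" : PP
  [1,4] S\PP   >
    [1,2] "here" : (S\PP)/(S/N)
    [2,4] S/N   <
      [2,3] "idea" : N
      [3,4] "liked" : (S/N)\N

S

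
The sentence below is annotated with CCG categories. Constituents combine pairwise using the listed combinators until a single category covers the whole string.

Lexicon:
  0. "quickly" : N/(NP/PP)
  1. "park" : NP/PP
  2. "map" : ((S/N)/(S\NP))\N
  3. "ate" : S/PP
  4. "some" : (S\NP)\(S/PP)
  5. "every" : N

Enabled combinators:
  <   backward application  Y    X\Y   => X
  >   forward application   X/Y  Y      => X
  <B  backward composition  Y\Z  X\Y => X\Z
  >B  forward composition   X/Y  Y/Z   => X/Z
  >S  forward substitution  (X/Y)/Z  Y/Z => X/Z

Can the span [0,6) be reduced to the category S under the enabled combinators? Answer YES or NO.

YES

[0,6] S   >
  [0,5] S/N   >
    [0,3] (S/N)/(S\NP)   <
      [0,2] N   >
        [0,1] "quickly" : N/(NP/PP)
        [1,2] "park" : NP/PP
      [2,3] "map" : ((S/N)/(S\NP))\N
    [3,5] S\NP   <
      [3,4] "ate" : S/PP
      [4,5] "some" : (S\NP)\(S/PP)
  [5,6] "every" : N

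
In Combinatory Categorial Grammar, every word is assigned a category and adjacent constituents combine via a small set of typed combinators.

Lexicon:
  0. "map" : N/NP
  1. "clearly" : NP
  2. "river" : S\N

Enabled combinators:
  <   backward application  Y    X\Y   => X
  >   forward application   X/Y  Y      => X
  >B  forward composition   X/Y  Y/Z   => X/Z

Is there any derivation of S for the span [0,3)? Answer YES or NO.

YES

[0,3] S   <
  [0,2] N   >
    [0,1] "map" : N/NP
    [1,2] "clearly" : NP
  [2,3] "river" : S\N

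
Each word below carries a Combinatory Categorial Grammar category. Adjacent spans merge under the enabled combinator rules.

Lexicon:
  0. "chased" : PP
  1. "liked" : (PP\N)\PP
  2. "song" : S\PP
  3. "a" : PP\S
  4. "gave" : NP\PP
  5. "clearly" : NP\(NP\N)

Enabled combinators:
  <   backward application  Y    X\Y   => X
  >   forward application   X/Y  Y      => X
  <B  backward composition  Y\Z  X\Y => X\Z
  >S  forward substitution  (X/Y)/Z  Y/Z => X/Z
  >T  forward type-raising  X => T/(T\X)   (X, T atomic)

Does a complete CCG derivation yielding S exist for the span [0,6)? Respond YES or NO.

PP (PP\N)\PP S\PP PP\S NP\PP NP\(NP\N)
CKY chart[0,6] = {N/(N\NP), NP, NP/(NP\NP), PP/(PP\NP), S/(S\NP)}; S ∉ chart

NO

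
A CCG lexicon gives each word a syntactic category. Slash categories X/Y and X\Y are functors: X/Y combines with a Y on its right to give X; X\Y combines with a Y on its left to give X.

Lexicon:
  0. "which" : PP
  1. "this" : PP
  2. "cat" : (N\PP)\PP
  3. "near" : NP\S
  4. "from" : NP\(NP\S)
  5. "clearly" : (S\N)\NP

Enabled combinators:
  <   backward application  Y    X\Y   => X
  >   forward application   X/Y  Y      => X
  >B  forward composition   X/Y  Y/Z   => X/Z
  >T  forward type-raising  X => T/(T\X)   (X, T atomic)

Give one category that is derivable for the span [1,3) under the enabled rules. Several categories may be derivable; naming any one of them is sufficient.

N\PP

[0,6] S   <
  [0,3] N   >
    [0,1] N/(N\PP)   >T
      [0,1] "which" : PP
    [1,3] N\PP   <
      [1,2] "this" : PP
      [2,3] "cat" : (N\PP)\PP
  [3,6] S\N   <
    [3,5] NP   <
      [3,4] "near" : NP\S
      [4,5] "from" : NP\(NP\S)
    [5,6] "clearly" : (S\N)\NP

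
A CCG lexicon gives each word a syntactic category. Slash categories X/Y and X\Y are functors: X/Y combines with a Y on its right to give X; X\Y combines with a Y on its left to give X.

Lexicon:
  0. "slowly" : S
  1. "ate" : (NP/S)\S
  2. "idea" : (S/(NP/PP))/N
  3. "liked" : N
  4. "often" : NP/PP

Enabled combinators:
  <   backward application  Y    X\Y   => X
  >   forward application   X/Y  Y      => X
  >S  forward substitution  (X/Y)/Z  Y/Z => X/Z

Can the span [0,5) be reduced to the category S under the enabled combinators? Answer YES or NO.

S (NP/S)\S (S/(NP/PP))/N N NP/PP
CKY chart[0,5] = {NP}; S ∉ chart

NO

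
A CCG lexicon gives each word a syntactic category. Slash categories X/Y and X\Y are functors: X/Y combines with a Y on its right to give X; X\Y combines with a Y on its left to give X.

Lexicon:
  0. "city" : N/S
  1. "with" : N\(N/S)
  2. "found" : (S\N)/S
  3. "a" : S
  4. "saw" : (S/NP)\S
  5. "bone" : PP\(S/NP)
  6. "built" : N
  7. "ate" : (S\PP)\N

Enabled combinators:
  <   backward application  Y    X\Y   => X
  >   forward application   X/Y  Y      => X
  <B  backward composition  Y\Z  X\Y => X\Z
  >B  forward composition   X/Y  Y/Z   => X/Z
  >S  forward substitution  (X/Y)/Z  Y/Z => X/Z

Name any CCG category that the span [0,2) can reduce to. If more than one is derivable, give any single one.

N

[0,8] S   <
  [0,2] N   <
    [0,1] "city" : N/S
    [1,2] "with" : N\(N/S)
  [2,8] S\N   <B
    [2,6] PP\N   <B
      [2,4] S\N   >
        [2,3] "found" : (S\N)/S
        [3,4] "a" : S
      [4,6] PP\S   <B
        [4,5] "saw" : (S/NP)\S
        [5,6] "bone" : PP\(S/NP)
    [6,8] S\PP   <
      [6,7] "built" : N
      [7,8] "ate" : (S\PP)\N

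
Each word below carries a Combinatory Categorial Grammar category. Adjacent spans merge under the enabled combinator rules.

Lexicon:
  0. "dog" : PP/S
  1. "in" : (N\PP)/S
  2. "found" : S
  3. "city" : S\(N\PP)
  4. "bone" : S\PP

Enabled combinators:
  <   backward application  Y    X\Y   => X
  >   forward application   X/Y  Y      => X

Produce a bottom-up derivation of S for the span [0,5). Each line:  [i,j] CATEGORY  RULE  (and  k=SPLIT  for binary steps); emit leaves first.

[0,5] S   <
  [0,4] PP   >
    [0,1] "dog" : PP/S
    [1,4] S   <
      [1,3] N\PP   >
        [1,2] "in" : (N\PP)/S
        [2,3] "found" : S
      [3,4] "city" : S\(N\PP)
  [4,5] "bone" : S\PP

[0,1] PP/S  lex  "dog"
[1,2] (N\PP)/S  lex  "in"
[2,3] S  lex  "found"
[1,3] N\PP  >  k=2
[3,4] S\(N\PP)  lex  "city"
[1,4] S  <  k=3
[0,4] PP  >  k=1
[4,5] S\PP  lex  "bone"
[0,5] S  <  k=4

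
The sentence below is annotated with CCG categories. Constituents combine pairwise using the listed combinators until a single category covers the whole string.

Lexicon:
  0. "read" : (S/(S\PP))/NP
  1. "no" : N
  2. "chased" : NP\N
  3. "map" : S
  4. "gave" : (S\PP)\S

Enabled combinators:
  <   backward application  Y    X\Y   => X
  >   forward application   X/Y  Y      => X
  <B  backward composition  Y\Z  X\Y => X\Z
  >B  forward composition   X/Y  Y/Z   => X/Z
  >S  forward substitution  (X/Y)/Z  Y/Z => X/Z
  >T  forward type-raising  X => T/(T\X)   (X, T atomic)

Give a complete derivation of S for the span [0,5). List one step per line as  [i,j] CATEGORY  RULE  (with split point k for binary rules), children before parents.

[0,5] S   >
  [0,3] S/(S\PP)   >
    [0,1] "read" : (S/(S\PP))/NP
    [1,3] NP   >
      [1,2] NP/(NP\N)   >T
        [1,2] "no" : N
      [2,3] "chased" : NP\N
  [3,5] S\PP   <
    [3,4] "map" : S
    [4,5] "gave" : (S\PP)\S

[0,1] (S/(S\PP))/NP  lex  "read"
[1,2] N  lex  "no"
[1,2] NP/(NP\N)  >T
[2,3] NP\N  lex  "chased"
[1,3] NP  >  k=2
[0,3] S/(S\PP)  >  k=1
[3,4] S  lex  "map"
[4,5] (S\PP)\S  lex  "gave"
[3,5] S\PP  <  k=4
[0,5] S  >  k=3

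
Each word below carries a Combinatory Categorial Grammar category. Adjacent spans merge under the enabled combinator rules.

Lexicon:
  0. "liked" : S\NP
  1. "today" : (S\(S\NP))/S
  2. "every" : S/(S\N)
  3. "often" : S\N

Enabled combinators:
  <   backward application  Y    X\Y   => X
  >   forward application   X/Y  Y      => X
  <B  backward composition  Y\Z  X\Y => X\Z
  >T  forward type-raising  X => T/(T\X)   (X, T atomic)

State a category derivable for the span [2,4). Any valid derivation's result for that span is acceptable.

S

[0,4] S   <
  [0,1] "liked" : S\NP
  [1,4] S\(S\NP)   >
    [1,2] "today" : (S\(S\NP))/S
    [2,4] S   >
      [2,3] "every" : S/(S\N)
      [3,4] "often" : S\N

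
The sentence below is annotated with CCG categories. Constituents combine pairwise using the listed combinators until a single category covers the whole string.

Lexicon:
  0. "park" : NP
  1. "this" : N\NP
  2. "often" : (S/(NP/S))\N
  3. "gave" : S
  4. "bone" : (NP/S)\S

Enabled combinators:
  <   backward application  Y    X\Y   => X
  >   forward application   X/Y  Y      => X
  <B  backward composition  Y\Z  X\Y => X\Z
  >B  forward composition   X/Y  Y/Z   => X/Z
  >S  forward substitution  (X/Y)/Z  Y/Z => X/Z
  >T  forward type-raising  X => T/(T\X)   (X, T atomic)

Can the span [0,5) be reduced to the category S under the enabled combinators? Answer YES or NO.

[0,5] S   >
  [0,3] S/(NP/S)   <
    [0,2] N   >
      [0,1] N/(N\NP)   >T
        [0,1] "park" : NP
      [1,2] "this" : N\NP
    [2,3] "often" : (S/(NP/S))\N
  [3,5] NP/S   <
    [3,4] "gave" : S
    [4,5] "bone" : (NP/S)\S

YES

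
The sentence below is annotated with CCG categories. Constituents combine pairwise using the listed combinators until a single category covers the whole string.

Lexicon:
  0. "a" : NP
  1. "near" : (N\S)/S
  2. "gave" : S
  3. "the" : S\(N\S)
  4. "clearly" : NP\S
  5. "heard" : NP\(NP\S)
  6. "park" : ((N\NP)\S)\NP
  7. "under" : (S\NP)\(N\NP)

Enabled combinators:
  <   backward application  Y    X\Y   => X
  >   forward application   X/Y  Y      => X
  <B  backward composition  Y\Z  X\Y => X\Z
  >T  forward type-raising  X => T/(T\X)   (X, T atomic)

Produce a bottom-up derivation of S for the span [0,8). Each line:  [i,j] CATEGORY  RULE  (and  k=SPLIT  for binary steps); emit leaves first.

[0,8] S   >
  [0,1] S/(S\NP)   >T
    [0,1] "a" : NP
  [1,8] S\NP   <
    [1,7] N\NP   <
      [1,4] S   <
        [1,3] N\S   >
          [1,2] "near" : (N\S)/S
          [2,3] "gave" : S
        [3,4] "the" : S\(N\S)
      [4,7] (N\NP)\S   <
        [4,6] NP   <
          [4,5] "clearly" : NP\S
          [5,6] "heard" : NP\(NP\S)
        [6,7] "park" : ((N\NP)\S)\NP
    [7,8] "under" : (S\NP)\(N\NP)

[0,1] NP  lex  "a"
[0,1] S/(S\NP)  >T
[1,2] (N\S)/S  lex  "near"
[2,3] S  lex  "gave"
[1,3] N\S  >  k=2
[3,4] S\(N\S)  lex  "the"
[1,4] S  <  k=3
[4,5] NP\S  lex  "clearly"
[5,6] NP\(NP\S)  lex  "heard"
[4,6] NP  <  k=5
[6,7] ((N\NP)\S)\NP  lex  "park"
[4,7] (N\NP)\S  <  k=6
[1,7] N\NP  <  k=4
[7,8] (S\NP)\(N\NP)  lex  "under"
[1,8] S\NP  <  k=7
[0,8] S  >  k=1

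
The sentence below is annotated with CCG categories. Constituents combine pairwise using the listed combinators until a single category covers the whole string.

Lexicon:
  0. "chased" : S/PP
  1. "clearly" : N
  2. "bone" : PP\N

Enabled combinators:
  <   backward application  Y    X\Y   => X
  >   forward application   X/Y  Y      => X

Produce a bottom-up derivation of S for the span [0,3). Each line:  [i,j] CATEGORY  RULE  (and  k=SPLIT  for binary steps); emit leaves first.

[0,1] S/PP  lex  "chased"
[1,2] N  lex  "clearly"
[2,3] PP\N  lex  "bone"
[1,3] PP  <  k=2
[0,3] S  >  k=1

[0,3] S   >
  [0,1] "chased" : S/PP
  [1,3] PP   <
    [1,2] "clearly" : N
    [2,3] "bone" : PP\N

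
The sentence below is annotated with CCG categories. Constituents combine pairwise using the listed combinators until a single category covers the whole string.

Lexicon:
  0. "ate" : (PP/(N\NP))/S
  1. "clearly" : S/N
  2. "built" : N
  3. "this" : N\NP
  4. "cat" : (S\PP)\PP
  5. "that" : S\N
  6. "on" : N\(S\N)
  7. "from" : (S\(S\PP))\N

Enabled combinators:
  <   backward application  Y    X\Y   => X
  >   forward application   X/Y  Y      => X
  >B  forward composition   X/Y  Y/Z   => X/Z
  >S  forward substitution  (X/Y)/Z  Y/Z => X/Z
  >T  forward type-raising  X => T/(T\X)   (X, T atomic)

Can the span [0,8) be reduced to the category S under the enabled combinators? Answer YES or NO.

[0,8] S   <
  [0,5] S\PP   <
    [0,4] PP   >
      [0,3] PP/(N\NP)   >
        [0,1] "ate" : (PP/(N\NP))/S
        [1,3] S   >
          [1,2] "clearly" : S/N
          [2,3] "built" : N
      [3,4] "this" : N\NP
    [4,5] "cat" : (S\PP)\PP
  [5,8] S\(S\PP)   <
    [5,7] N   <
      [5,6] "that" : S\N
      [6,7] "on" : N\(S\N)
    [7,8] "from" : (S\(S\PP))\N

YES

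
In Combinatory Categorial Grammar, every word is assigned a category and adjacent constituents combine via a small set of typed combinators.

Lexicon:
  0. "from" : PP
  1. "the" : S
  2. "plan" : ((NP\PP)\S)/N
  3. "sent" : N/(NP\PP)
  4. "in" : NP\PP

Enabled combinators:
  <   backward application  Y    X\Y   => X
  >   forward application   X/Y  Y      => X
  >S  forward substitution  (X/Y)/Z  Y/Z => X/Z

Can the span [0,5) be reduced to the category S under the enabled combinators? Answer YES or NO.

PP S ((NP\PP)\S)/N N/(NP\PP) NP\PP
CKY chart[0,5] = {NP}; S ∉ chart

NO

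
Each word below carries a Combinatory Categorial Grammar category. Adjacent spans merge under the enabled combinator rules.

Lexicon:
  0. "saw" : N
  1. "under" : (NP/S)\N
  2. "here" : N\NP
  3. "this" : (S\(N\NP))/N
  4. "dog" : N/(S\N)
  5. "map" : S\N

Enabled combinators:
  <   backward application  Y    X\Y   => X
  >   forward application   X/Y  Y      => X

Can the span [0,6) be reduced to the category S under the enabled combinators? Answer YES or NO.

N (NP/S)\N N\NP (S\(N\NP))/N N/(S\N) S\N
CKY chart[0,6] = {NP}; S ∉ chart

NO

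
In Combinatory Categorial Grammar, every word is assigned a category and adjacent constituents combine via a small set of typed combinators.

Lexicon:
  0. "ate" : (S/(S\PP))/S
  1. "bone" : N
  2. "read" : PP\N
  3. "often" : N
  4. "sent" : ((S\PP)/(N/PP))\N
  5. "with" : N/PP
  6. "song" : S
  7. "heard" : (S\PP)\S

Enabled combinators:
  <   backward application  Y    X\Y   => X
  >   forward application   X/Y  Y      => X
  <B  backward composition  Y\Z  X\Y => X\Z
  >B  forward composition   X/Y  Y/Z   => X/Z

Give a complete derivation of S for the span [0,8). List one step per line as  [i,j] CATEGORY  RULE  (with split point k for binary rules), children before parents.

[0,8] S   >
  [0,6] S/(S\PP)   >
    [0,1] "ate" : (S/(S\PP))/S
    [1,6] S   <
      [1,3] PP   <
        [1,2] "bone" : N
        [2,3] "read" : PP\N
      [3,6] S\PP   >
        [3,5] (S\PP)/(N/PP)   <
          [3,4] "often" : N
          [4,5] "sent" : ((S\PP)/(N/PP))\N
        [5,6] "with" : N/PP
  [6,8] S\PP   <
    [6,7] "song" : S
    [7,8] "heard" : (S\PP)\S

[0,1] (S/(S\PP))/S  lex  "ate"
[1,2] N  lex  "bone"
[2,3] PP\N  lex  "read"
[1,3] PP  <  k=2
[3,4] N  lex  "often"
[4,5] ((S\PP)/(N/PP))\N  lex  "sent"
[3,5] (S\PP)/(N/PP)  <  k=4
[5,6] N/PP  lex  "with"
[3,6] S\PP  >  k=5
[1,6] S  <  k=3
[0,6] S/(S\PP)  >  k=1
[6,7] S  lex  "song"
[7,8] (S\PP)\S  lex  "heard"
[6,8] S\PP  <  k=7
[0,8] S  >  k=6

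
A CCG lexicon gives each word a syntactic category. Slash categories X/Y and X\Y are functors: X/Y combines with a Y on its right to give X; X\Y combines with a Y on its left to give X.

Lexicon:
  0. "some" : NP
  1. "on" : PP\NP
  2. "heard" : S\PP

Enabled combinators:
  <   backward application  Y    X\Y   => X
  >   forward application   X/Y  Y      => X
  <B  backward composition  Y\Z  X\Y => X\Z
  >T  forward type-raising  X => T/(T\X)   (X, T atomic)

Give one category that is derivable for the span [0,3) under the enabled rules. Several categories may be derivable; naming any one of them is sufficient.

[0,3] S   <
  [0,1] "some" : NP
  [1,3] S\NP   <B
    [1,2] "on" : PP\NP
    [2,3] "heard" : S\PP

S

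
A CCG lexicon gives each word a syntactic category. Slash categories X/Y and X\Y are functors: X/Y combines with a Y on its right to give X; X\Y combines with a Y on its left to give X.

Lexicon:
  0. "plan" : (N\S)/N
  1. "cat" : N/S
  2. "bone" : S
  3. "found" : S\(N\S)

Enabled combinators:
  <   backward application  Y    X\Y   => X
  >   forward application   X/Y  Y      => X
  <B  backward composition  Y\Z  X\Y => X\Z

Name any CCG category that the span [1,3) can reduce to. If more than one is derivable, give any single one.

[0,4] S   <
  [0,3] N\S   >
    [0,1] "plan" : (N\S)/N
    [1,3] N   >
      [1,2] "cat" : N/S
      [2,3] "bone" : S
  [3,4] "found" : S\(N\S)

N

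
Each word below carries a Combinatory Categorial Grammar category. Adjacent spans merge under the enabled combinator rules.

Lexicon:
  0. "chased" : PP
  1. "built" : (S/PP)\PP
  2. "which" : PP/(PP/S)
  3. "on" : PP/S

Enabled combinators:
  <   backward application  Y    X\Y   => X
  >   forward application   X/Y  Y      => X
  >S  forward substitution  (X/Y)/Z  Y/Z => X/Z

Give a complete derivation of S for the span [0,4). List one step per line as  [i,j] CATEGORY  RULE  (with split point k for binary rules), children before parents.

[0,1] PP  lex  "chased"
[1,2] (S/PP)\PP  lex  "built"
[0,2] S/PP  <  k=1
[2,3] PP/(PP/S)  lex  "which"
[3,4] PP/S  lex  "on"
[2,4] PP  >  k=3
[0,4] S  >  k=2

[0,4] S   >
  [0,2] S/PP   <
    [0,1] "chased" : PP
    [1,2] "built" : (S/PP)\PP
  [2,4] PP   >
    [2,3] "which" : PP/(PP/S)
    [3,4] "on" : PP/S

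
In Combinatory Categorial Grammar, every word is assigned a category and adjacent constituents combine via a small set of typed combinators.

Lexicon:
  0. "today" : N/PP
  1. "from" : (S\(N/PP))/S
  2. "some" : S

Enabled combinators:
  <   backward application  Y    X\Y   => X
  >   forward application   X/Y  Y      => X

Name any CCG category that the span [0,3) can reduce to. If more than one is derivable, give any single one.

S

[0,3] S   <
  [0,1] "today" : N/PP
  [1,3] S\(N/PP)   >
    [1,2] "from" : (S\(N/PP))/S
    [2,3] "some" : S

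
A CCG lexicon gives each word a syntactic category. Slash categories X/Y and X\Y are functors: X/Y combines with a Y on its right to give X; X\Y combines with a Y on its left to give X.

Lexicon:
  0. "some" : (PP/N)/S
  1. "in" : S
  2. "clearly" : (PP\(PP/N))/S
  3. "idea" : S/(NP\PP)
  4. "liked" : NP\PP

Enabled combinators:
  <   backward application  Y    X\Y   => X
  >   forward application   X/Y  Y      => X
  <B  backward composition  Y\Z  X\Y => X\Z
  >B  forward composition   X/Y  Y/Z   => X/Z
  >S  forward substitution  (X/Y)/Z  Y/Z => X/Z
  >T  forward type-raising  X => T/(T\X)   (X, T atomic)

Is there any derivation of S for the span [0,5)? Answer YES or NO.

(PP/N)/S S (PP\(PP/N))/S S/(NP\PP) NP\PP
CKY chart[0,5] = {N/(N\PP), NP/(NP\PP), PP, PP/(PP\PP), S/(S\PP)}; S ∉ chart

NO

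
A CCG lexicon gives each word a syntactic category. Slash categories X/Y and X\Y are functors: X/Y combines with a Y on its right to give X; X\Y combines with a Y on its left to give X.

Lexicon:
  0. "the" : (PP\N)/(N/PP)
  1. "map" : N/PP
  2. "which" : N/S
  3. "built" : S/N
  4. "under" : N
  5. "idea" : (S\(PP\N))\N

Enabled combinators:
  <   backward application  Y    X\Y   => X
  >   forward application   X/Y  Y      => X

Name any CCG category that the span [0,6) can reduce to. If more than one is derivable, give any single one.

[0,6] S   <
  [0,2] PP\N   >
    [0,1] "the" : (PP\N)/(N/PP)
    [1,2] "map" : N/PP
  [2,6] S\(PP\N)   <
    [2,5] N   >
      [2,3] "which" : N/S
      [3,5] S   >
        [3,4] "built" : S/N
        [4,5] "under" : N
    [5,6] "idea" : (S\(PP\N))\N

S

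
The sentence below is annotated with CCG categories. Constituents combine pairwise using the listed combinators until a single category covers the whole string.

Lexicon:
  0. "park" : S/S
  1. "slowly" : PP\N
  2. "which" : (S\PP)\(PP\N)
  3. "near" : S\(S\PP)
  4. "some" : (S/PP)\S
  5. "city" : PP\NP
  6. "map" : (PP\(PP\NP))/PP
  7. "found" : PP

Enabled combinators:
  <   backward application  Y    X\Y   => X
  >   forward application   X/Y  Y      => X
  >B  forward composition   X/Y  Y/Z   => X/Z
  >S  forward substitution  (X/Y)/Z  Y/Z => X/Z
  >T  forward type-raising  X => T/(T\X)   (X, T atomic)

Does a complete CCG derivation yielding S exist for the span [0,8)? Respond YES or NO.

YES

[0,8] S   >
  [0,5] S/PP   >B
    [0,1] "park" : S/S
    [1,5] S/PP   <
      [1,4] S   <
        [1,3] S\PP   <
          [1,2] "slowly" : PP\N
          [2,3] "which" : (S\PP)\(PP\N)
        [3,4] "near" : S\(S\PP)
      [4,5] "some" : (S/PP)\S
  [5,8] PP   <
    [5,6] "city" : PP\NP
    [6,8] PP\(PP\NP)   >
      [6,7] "map" : (PP\(PP\NP))/PP
      [7,8] "found" : PP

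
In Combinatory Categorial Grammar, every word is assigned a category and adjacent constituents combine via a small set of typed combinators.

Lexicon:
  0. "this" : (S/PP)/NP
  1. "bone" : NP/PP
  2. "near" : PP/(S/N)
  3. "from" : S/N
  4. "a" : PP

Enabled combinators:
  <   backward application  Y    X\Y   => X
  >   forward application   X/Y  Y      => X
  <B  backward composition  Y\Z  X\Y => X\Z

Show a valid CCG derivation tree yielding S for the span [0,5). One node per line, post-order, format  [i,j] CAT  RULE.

[0,5] S   >
  [0,4] S/PP   >
    [0,1] "this" : (S/PP)/NP
    [1,4] NP   >
      [1,2] "bone" : NP/PP
      [2,4] PP   >
        [2,3] "near" : PP/(S/N)
        [3,4] "from" : S/N
  [4,5] "a" : PP

[0,1] (S/PP)/NP  lex  "this"
[1,2] NP/PP  lex  "bone"
[2,3] PP/(S/N)  lex  "near"
[3,4] S/N  lex  "from"
[2,4] PP  >  k=3
[1,4] NP  >  k=2
[0,4] S/PP  >  k=1
[4,5] PP  lex  "a"
[0,5] S  >  k=4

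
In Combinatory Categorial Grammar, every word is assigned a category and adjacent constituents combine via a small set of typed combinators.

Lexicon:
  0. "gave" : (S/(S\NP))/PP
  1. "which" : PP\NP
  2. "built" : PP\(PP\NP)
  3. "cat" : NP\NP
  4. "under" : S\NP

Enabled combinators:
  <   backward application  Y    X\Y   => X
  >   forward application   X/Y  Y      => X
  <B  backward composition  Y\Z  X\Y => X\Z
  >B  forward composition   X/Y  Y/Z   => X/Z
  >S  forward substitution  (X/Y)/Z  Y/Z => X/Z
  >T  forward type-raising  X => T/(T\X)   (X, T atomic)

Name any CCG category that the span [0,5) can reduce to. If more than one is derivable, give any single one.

S

[0,5] S   >
  [0,3] S/(S\NP)   >
    [0,1] "gave" : (S/(S\NP))/PP
    [1,3] PP   <
      [1,2] "which" : PP\NP
      [2,3] "built" : PP\(PP\NP)
  [3,5] S\NP   <B
    [3,4] "cat" : NP\NP
    [4,5] "under" : S\NP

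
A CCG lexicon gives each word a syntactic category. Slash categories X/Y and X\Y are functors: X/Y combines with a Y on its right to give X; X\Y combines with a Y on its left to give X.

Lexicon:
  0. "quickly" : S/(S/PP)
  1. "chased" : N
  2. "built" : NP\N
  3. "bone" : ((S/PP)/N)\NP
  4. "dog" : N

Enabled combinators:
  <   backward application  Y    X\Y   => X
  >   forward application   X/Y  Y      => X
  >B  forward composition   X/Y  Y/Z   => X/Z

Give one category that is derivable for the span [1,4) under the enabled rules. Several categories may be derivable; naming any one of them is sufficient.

[0,5] S   >
  [0,4] S/N   >B
    [0,1] "quickly" : S/(S/PP)
    [1,4] (S/PP)/N   <
      [1,3] NP   <
        [1,2] "chased" : N
        [2,3] "built" : NP\N
      [3,4] "bone" : ((S/PP)/N)\NP
  [4,5] "dog" : N

(S/PP)/N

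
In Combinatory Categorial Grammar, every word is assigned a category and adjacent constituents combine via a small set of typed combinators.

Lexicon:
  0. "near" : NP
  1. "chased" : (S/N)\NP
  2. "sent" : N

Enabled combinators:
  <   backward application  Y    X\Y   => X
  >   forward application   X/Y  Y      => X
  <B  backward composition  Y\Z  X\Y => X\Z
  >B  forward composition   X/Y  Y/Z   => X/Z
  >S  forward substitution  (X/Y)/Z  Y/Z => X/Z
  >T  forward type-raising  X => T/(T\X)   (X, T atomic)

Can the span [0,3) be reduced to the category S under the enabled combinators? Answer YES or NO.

[0,3] S   >
  [0,2] S/N   <
    [0,1] "near" : NP
    [1,2] "chased" : (S/N)\NP
  [2,3] "sent" : N

YES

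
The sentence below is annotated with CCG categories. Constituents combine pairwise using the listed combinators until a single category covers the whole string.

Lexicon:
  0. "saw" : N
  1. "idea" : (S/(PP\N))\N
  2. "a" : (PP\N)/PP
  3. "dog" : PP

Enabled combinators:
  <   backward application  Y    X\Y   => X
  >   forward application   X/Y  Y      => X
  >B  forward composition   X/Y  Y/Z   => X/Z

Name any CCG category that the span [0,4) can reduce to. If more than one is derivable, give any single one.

S

[0,4] S   >
  [0,2] S/(PP\N)   <
    [0,1] "saw" : N
    [1,2] "idea" : (S/(PP\N))\N
  [2,4] PP\N   >
    [2,3] "a" : (PP\N)/PP
    [3,4] "dog" : PP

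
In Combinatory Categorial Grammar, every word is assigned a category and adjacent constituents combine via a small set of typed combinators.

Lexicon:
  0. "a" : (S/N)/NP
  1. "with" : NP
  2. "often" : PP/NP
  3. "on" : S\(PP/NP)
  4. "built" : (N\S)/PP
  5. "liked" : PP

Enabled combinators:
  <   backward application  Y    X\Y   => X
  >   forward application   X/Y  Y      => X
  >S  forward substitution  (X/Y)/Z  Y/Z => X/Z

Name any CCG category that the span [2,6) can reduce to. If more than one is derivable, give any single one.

[0,6] S   >
  [0,2] S/N   >
    [0,1] "a" : (S/N)/NP
    [1,2] "with" : NP
  [2,6] N   <
    [2,4] S   <
      [2,3] "often" : PP/NP
      [3,4] "on" : S\(PP/NP)
    [4,6] N\S   >
      [4,5] "built" : (N\S)/PP
      [5,6] "liked" : PP

N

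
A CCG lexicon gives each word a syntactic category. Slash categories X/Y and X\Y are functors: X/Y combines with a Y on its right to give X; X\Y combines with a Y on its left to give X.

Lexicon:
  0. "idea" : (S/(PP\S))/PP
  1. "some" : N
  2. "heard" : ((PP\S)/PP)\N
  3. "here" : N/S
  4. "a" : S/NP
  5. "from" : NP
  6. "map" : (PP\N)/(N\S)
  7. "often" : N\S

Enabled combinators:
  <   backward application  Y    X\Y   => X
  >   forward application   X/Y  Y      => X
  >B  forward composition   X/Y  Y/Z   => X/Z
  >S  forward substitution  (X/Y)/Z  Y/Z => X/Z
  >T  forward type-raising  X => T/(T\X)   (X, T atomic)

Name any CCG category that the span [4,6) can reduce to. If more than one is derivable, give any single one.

[0,8] S   >
  [0,3] S/PP   >S
    [0,1] "idea" : (S/(PP\S))/PP
    [1,3] (PP\S)/PP   <
      [1,2] "some" : N
      [2,3] "heard" : ((PP\S)/PP)\N
  [3,8] PP   <
    [3,6] N   >
      [3,4] "here" : N/S
      [4,6] S   >
        [4,5] "a" : S/NP
        [5,6] "from" : NP
    [6,8] PP\N   >
      [6,7] "map" : (PP\N)/(N\S)
      [7,8] "often" : N\S

S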